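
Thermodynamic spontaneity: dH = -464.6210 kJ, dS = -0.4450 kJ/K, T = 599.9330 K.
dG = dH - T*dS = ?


T*dS = 599.9330 * -0.4450 = -266.9702 kJ
dG = -464.6210 + 266.9702 = -197.6508 kJ (spontaneous)

dG = -197.6508 kJ, spontaneous


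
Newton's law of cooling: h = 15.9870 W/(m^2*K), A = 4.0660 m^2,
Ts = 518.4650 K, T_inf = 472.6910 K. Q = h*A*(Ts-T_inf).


dT = 45.7740 K
Q = 15.9870 * 4.0660 * 45.7740 = 2975.4538 W

2975.4538 W


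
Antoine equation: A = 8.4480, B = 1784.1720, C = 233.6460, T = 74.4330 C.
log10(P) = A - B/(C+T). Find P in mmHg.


C+T = 308.0790
B/(C+T) = 5.7913
log10(P) = 8.4480 - 5.7913 = 2.6567
P = 10^2.6567 = 453.6482 mmHg

453.6482 mmHg


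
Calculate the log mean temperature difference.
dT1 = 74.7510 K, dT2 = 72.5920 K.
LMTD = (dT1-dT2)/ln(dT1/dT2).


dT1/dT2 = 1.0297
ln(dT1/dT2) = 0.0293
LMTD = 2.1590 / 0.0293 = 73.6662 K

73.6662 K


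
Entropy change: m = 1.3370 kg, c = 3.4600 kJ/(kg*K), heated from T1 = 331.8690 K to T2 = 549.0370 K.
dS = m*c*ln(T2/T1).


T2/T1 = 1.6544
ln(T2/T1) = 0.5034
dS = 1.3370 * 3.4600 * 0.5034 = 2.3289 kJ/K

2.3289 kJ/K


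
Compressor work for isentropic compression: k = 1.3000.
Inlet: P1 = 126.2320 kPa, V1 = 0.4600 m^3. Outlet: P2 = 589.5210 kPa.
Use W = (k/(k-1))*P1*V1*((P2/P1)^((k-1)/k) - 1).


(k-1)/k = 0.2308
(P2/P1)^exp = 1.4271
W = 4.3333 * 126.2320 * 0.4600 * (1.4271 - 1) = 107.4732 kJ

107.4732 kJ


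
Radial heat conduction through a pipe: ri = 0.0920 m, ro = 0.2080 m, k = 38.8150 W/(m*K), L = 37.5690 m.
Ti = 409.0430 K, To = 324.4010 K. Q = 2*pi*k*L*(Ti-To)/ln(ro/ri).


dT = 84.6420 K
ln(ro/ri) = 0.8157
Q = 2*pi*38.8150*37.5690*84.6420 / 0.8157 = 950688.3965 W

950688.3965 W


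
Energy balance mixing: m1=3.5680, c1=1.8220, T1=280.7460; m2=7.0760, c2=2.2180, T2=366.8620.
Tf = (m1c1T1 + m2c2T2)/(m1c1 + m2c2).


num = 7582.8412
den = 22.1955
Tf = 341.6392 K

341.6392 K


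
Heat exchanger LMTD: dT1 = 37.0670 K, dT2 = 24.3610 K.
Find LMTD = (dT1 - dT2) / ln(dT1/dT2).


dT1/dT2 = 1.5216
ln(dT1/dT2) = 0.4197
LMTD = 12.7060 / 0.4197 = 30.2709 K

30.2709 K


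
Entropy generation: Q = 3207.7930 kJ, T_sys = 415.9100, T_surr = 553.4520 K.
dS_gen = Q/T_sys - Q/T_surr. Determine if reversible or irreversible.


dS_sys = 3207.7930/415.9100 = 7.7127 kJ/K
dS_surr = -3207.7930/553.4520 = -5.7960 kJ/K
dS_gen = 7.7127 - 5.7960 = 1.9167 kJ/K (irreversible)

dS_gen = 1.9167 kJ/K, irreversible


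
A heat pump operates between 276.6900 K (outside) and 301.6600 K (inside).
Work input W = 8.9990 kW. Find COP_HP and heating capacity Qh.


COP = 301.6600 / 24.9700 = 12.0809
Qh = 12.0809 * 8.9990 = 108.7160 kW

COP = 12.0809, Qh = 108.7160 kW


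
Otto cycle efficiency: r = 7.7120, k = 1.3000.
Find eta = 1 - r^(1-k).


r^(k-1) = 1.8457
eta = 1 - 1/1.8457 = 0.4582 = 45.8186%

45.8186%


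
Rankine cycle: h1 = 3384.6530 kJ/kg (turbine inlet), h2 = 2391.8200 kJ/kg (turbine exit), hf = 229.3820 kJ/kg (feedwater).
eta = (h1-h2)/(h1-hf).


W = 992.8330 kJ/kg
Q_in = 3155.2710 kJ/kg
eta = 0.3147 = 31.4659%

eta = 31.4659%


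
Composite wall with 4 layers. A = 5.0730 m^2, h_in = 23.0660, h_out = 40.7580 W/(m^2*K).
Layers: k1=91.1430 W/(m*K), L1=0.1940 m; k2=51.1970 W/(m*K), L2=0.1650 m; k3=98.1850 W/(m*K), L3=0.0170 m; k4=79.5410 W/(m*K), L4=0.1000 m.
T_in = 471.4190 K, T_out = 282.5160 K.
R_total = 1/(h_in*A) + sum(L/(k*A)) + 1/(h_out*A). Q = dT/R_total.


R_conv_in = 1/(23.0660*5.0730) = 0.0085
R_1 = 0.1940/(91.1430*5.0730) = 0.0004
R_2 = 0.1650/(51.1970*5.0730) = 0.0006
R_3 = 0.0170/(98.1850*5.0730) = 3.4130e-05
R_4 = 0.1000/(79.5410*5.0730) = 0.0002
R_conv_out = 1/(40.7580*5.0730) = 0.0048
R_total = 0.0147 K/W
Q = 188.9030 / 0.0147 = 12833.7581 W

R_total = 0.0147 K/W, Q = 12833.7581 W


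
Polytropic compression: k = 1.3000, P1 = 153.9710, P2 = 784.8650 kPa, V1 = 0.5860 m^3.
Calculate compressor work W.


(k-1)/k = 0.2308
(P2/P1)^exp = 1.4563
W = 4.3333 * 153.9710 * 0.5860 * (1.4563 - 1) = 178.3864 kJ

178.3864 kJ


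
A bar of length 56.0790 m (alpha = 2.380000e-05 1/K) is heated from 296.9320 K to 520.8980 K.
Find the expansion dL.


dT = 223.9660 K
dL = 2.380000e-05 * 56.0790 * 223.9660 = 0.298923 m
L_final = 56.377923 m

dL = 0.298923 m


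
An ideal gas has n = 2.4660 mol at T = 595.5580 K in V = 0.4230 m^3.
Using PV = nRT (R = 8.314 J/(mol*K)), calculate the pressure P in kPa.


P = nRT/V = 2.4660 * 8.314 * 595.5580 / 0.4230
= 12210.3231 / 0.4230 = 28866.0120 Pa = 28.8660 kPa

28.8660 kPa


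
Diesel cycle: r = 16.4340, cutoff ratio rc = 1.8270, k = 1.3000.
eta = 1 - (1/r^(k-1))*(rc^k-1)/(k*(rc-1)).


r^(k-1) = 2.3159
rc^k = 2.1891
eta = 0.5224 = 52.2431%

52.2431%


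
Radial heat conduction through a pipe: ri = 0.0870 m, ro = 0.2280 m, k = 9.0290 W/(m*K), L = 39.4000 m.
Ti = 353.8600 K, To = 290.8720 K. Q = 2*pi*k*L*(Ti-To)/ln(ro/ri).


dT = 62.9880 K
ln(ro/ri) = 0.9634
Q = 2*pi*9.0290*39.4000*62.9880 / 0.9634 = 146133.5757 W

146133.5757 W


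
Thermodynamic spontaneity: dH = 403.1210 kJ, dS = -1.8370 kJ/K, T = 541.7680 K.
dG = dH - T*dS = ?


T*dS = 541.7680 * -1.8370 = -995.2278 kJ
dG = 403.1210 + 995.2278 = 1398.3488 kJ (non-spontaneous)

dG = 1398.3488 kJ, non-spontaneous


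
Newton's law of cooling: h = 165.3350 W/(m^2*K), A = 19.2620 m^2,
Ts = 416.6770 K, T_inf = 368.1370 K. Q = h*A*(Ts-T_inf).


dT = 48.5400 K
Q = 165.3350 * 19.2620 * 48.5400 = 154584.5017 W

154584.5017 W


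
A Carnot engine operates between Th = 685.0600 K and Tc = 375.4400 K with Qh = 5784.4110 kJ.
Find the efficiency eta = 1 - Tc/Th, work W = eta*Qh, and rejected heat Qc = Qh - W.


eta = 1 - 375.4400/685.0600 = 0.4520
W = 0.4520 * 5784.4110 = 2614.3248 kJ
Qc = 5784.4110 - 2614.3248 = 3170.0862 kJ

eta = 45.1960%, W = 2614.3248 kJ, Qc = 3170.0862 kJ


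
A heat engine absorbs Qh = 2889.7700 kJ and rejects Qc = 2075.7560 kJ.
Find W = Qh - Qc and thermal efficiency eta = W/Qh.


W = 2889.7700 - 2075.7560 = 814.0140 kJ
eta = 814.0140 / 2889.7700 = 0.2817 = 28.1688%

W = 814.0140 kJ, eta = 28.1688%


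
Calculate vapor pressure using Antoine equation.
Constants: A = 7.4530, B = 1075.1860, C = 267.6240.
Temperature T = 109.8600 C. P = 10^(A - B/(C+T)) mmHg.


C+T = 377.4840
B/(C+T) = 2.8483
log10(P) = 7.4530 - 2.8483 = 4.6047
P = 10^4.6047 = 40244.3061 mmHg

40244.3061 mmHg


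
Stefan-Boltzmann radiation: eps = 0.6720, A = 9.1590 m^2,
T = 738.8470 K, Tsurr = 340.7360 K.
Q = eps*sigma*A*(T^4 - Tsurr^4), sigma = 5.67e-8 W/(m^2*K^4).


T^4 = 2.9800e+11
Tsurr^4 = 1.3479e+10
Q = 0.6720 * 5.67e-8 * 9.1590 * 2.8452e+11 = 99292.3782 W

99292.3782 W


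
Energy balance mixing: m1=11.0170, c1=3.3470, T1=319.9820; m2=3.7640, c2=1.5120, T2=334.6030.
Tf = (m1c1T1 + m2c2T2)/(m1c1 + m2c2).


num = 13703.2658
den = 42.5651
Tf = 321.9369 K

321.9369 K


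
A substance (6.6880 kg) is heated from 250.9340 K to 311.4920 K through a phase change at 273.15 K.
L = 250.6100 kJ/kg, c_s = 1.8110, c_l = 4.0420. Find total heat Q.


Q1 (sensible, solid) = 6.6880 * 1.8110 * 22.2160 = 269.0795 kJ
Q2 (latent) = 6.6880 * 250.6100 = 1676.0797 kJ
Q3 (sensible, liquid) = 6.6880 * 4.0420 * 38.3420 = 1036.4953 kJ
Q_total = 2981.6545 kJ

2981.6545 kJ


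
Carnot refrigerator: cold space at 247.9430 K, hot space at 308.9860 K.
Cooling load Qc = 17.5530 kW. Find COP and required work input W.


COP = 247.9430 / 61.0430 = 4.0618
W = 17.5530 / 4.0618 = 4.3215 kW

COP = 4.0618, W = 4.3215 kW


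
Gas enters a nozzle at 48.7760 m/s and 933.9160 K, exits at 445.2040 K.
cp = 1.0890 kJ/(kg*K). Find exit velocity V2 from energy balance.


dT = 488.7120 K
2*cp*1000*dT = 1064414.7360
V1^2 = 2379.0982
V2 = sqrt(1066793.8342) = 1032.8571 m/s

1032.8571 m/s


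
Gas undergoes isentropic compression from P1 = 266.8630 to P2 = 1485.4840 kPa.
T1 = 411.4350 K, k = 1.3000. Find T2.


(k-1)/k = 0.2308
(P2/P1)^exp = 1.4861
T2 = 411.4350 * 1.4861 = 611.4459 K

611.4459 K


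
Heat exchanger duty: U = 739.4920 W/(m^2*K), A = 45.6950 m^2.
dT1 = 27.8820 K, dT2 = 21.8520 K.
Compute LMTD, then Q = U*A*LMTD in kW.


LMTD = 24.7447 K
Q = 739.4920 * 45.6950 * 24.7447 = 836149.2064 W = 836.1492 kW

836.1492 kW


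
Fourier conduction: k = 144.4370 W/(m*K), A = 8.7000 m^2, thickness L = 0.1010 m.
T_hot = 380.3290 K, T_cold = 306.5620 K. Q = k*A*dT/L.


dT = 73.7670 K
Q = 144.4370 * 8.7000 * 73.7670 / 0.1010 = 917779.7263 W

917779.7263 W


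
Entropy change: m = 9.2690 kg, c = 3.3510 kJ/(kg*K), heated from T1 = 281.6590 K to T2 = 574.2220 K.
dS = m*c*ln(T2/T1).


T2/T1 = 2.0387
ln(T2/T1) = 0.7123
dS = 9.2690 * 3.3510 * 0.7123 = 22.1249 kJ/K

22.1249 kJ/K


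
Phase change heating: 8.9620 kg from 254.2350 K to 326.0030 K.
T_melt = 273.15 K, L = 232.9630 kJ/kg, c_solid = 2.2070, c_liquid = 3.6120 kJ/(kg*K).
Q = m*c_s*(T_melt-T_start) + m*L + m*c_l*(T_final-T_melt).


Q1 (sensible, solid) = 8.9620 * 2.2070 * 18.9150 = 374.1223 kJ
Q2 (latent) = 8.9620 * 232.9630 = 2087.8144 kJ
Q3 (sensible, liquid) = 8.9620 * 3.6120 * 52.8530 = 1710.8909 kJ
Q_total = 4172.8277 kJ

4172.8277 kJ


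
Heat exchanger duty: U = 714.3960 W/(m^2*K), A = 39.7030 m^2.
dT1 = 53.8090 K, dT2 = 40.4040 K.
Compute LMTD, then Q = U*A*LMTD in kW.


LMTD = 46.7869 K
Q = 714.3960 * 39.7030 * 46.7869 = 1327047.3425 W = 1327.0473 kW

1327.0473 kW


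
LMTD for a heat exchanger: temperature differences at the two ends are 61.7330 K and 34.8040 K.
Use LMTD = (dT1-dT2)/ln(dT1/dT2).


dT1/dT2 = 1.7737
ln(dT1/dT2) = 0.5731
LMTD = 26.9290 / 0.5731 = 46.9894 K

46.9894 K


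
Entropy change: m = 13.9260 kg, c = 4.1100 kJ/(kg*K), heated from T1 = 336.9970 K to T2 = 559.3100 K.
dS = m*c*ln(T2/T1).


T2/T1 = 1.6597
ln(T2/T1) = 0.5066
dS = 13.9260 * 4.1100 * 0.5066 = 28.9974 kJ/K

28.9974 kJ/K


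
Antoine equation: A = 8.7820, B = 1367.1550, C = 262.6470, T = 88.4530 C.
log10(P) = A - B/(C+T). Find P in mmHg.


C+T = 351.1000
B/(C+T) = 3.8939
log10(P) = 8.7820 - 3.8939 = 4.8881
P = 10^4.8881 = 77282.4513 mmHg

77282.4513 mmHg


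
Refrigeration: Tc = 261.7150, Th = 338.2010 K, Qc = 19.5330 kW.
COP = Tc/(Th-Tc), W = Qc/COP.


COP = 261.7150 / 76.4860 = 3.4217
W = 19.5330 / 3.4217 = 5.7085 kW

COP = 3.4217, W = 5.7085 kW


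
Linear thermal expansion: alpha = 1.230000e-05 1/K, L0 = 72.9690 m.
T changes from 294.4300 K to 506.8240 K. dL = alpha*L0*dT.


dT = 212.3940 K
dL = 1.230000e-05 * 72.9690 * 212.3940 = 0.190628 m
L_final = 73.159628 m

dL = 0.190628 m


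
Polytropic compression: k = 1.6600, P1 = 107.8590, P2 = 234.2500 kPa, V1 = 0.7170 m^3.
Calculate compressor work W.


(k-1)/k = 0.3976
(P2/P1)^exp = 1.3612
W = 2.5152 * 107.8590 * 0.7170 * (1.3612 - 1) = 70.2540 kJ

70.2540 kJ


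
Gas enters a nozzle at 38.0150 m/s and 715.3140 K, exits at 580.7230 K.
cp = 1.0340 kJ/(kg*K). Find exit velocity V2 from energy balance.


dT = 134.5910 K
2*cp*1000*dT = 278334.1880
V1^2 = 1445.1402
V2 = sqrt(279779.3282) = 528.9417 m/s

528.9417 m/s


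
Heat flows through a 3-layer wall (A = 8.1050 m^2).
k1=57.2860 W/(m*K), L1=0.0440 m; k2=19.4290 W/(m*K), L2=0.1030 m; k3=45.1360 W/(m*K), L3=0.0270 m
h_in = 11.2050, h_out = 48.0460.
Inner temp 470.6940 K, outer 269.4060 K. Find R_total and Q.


R_conv_in = 1/(11.2050*8.1050) = 0.0110
R_1 = 0.0440/(57.2860*8.1050) = 9.4766e-05
R_2 = 0.1030/(19.4290*8.1050) = 0.0007
R_3 = 0.0270/(45.1360*8.1050) = 7.3805e-05
R_conv_out = 1/(48.0460*8.1050) = 0.0026
R_total = 0.0144 K/W
Q = 201.2880 / 0.0144 = 13976.5513 W

R_total = 0.0144 K/W, Q = 13976.5513 W


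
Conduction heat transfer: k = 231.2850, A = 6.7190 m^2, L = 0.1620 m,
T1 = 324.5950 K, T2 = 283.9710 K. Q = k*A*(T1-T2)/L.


dT = 40.6240 K
Q = 231.2850 * 6.7190 * 40.6240 / 0.1620 = 389690.4632 W

389690.4632 W


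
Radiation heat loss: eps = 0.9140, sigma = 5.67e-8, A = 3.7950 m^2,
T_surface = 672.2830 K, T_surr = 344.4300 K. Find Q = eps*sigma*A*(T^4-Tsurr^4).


T^4 = 2.0427e+11
Tsurr^4 = 1.4074e+10
Q = 0.9140 * 5.67e-8 * 3.7950 * 1.9020e+11 = 37406.5491 W

37406.5491 W


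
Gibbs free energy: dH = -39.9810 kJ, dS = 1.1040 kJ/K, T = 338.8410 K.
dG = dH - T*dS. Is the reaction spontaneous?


T*dS = 338.8410 * 1.1040 = 374.0805 kJ
dG = -39.9810 - 374.0805 = -414.0615 kJ (spontaneous)

dG = -414.0615 kJ, spontaneous


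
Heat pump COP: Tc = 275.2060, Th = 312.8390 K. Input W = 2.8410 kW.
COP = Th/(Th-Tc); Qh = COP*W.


COP = 312.8390 / 37.6330 = 8.3129
Qh = 8.3129 * 2.8410 = 23.6169 kW

COP = 8.3129, Qh = 23.6169 kW


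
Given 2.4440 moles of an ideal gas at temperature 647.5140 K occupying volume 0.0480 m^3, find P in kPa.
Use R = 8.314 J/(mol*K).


P = nRT/V = 2.4440 * 8.314 * 647.5140 / 0.0480
= 13157.1063 / 0.0480 = 274106.3819 Pa = 274.1064 kPa

274.1064 kPa


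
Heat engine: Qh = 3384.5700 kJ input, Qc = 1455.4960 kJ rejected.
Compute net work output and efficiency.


W = 3384.5700 - 1455.4960 = 1929.0740 kJ
eta = 1929.0740 / 3384.5700 = 0.5700 = 56.9961%

W = 1929.0740 kJ, eta = 56.9961%


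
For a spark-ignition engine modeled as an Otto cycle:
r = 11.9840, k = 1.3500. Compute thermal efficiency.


r^(k-1) = 2.3851
eta = 1 - 1/2.3851 = 0.5807 = 58.0734%

58.0734%


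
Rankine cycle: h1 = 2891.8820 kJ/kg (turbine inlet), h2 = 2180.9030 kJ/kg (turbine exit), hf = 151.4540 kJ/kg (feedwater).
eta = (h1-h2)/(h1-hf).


W = 710.9790 kJ/kg
Q_in = 2740.4280 kJ/kg
eta = 0.2594 = 25.9441%

eta = 25.9441%


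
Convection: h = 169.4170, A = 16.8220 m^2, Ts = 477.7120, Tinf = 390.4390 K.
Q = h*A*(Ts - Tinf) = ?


dT = 87.2730 K
Q = 169.4170 * 16.8220 * 87.2730 = 248722.1830 W

248722.1830 W


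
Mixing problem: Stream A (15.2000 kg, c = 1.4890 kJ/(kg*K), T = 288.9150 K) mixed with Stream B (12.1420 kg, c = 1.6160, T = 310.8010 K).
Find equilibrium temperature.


num = 12637.3285
den = 42.2543
Tf = 299.0781 K

299.0781 K


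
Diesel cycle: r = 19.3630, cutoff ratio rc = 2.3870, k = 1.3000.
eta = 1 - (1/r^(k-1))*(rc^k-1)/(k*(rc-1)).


r^(k-1) = 2.4327
rc^k = 3.0989
eta = 0.5215 = 52.1501%

52.1501%


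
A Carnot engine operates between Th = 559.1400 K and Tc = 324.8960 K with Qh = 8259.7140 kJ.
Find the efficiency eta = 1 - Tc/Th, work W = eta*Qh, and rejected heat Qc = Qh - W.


eta = 1 - 324.8960/559.1400 = 0.4189
W = 0.4189 * 8259.7140 = 3460.2934 kJ
Qc = 8259.7140 - 3460.2934 = 4799.4206 kJ

eta = 41.8936%, W = 3460.2934 kJ, Qc = 4799.4206 kJ


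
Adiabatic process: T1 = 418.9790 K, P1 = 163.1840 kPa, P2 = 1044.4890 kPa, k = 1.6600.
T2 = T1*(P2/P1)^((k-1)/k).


(k-1)/k = 0.3976
(P2/P1)^exp = 2.0919
T2 = 418.9790 * 2.0919 = 876.4761 K

876.4761 K


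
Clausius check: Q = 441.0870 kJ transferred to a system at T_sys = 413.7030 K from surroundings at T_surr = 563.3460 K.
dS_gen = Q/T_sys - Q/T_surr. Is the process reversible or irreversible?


dS_sys = 441.0870/413.7030 = 1.0662 kJ/K
dS_surr = -441.0870/563.3460 = -0.7830 kJ/K
dS_gen = 1.0662 - 0.7830 = 0.2832 kJ/K (irreversible)

dS_gen = 0.2832 kJ/K, irreversible


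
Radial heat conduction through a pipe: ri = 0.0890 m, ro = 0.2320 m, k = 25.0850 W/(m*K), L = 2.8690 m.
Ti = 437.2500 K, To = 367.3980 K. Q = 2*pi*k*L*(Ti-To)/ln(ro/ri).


dT = 69.8520 K
ln(ro/ri) = 0.9581
Q = 2*pi*25.0850*2.8690*69.8520 / 0.9581 = 32967.9599 W

32967.9599 W


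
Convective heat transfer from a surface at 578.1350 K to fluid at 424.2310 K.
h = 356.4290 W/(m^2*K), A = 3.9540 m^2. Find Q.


dT = 153.9040 K
Q = 356.4290 * 3.9540 * 153.9040 = 216900.0262 W

216900.0262 W


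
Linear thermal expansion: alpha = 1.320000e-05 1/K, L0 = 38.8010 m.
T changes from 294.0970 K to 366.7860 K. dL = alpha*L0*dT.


dT = 72.6890 K
dL = 1.320000e-05 * 38.8010 * 72.6890 = 0.037229 m
L_final = 38.838229 m

dL = 0.037229 m


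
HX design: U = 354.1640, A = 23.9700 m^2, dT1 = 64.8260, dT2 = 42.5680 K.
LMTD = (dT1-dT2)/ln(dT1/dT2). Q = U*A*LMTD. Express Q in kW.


LMTD = 52.9191 K
Q = 354.1640 * 23.9700 * 52.9191 = 449247.0445 W = 449.2470 kW

449.2470 kW


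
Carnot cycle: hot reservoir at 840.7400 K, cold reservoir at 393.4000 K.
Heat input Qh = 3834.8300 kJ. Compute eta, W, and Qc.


eta = 1 - 393.4000/840.7400 = 0.5321
W = 0.5321 * 3834.8300 = 2040.4321 kJ
Qc = 3834.8300 - 2040.4321 = 1794.3979 kJ

eta = 53.2079%, W = 2040.4321 kJ, Qc = 1794.3979 kJ


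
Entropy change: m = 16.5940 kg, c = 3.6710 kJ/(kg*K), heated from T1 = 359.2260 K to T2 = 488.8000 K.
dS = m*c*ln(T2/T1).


T2/T1 = 1.3607
ln(T2/T1) = 0.3080
dS = 16.5940 * 3.6710 * 0.3080 = 18.7624 kJ/K

18.7624 kJ/K


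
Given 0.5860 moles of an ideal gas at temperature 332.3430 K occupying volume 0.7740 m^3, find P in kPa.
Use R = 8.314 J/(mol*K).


P = nRT/V = 0.5860 * 8.314 * 332.3430 / 0.7740
= 1619.1764 / 0.7740 = 2091.9592 Pa = 2.0920 kPa

2.0920 kPa


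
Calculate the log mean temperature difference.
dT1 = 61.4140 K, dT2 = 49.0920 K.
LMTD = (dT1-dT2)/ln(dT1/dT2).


dT1/dT2 = 1.2510
ln(dT1/dT2) = 0.2239
LMTD = 12.3220 / 0.2239 = 55.0232 K

55.0232 K


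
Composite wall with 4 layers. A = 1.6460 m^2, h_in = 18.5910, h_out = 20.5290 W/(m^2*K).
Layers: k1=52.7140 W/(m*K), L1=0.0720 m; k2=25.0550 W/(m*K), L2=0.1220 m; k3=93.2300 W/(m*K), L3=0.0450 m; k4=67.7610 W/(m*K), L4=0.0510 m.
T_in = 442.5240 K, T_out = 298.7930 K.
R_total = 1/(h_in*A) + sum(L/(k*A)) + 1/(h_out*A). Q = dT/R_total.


R_conv_in = 1/(18.5910*1.6460) = 0.0327
R_1 = 0.0720/(52.7140*1.6460) = 0.0008
R_2 = 0.1220/(25.0550*1.6460) = 0.0030
R_3 = 0.0450/(93.2300*1.6460) = 0.0003
R_4 = 0.0510/(67.7610*1.6460) = 0.0005
R_conv_out = 1/(20.5290*1.6460) = 0.0296
R_total = 0.0668 K/W
Q = 143.7310 / 0.0668 = 2151.2954 W

R_total = 0.0668 K/W, Q = 2151.2954 W


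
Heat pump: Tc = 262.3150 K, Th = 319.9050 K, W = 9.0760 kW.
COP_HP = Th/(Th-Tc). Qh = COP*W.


COP = 319.9050 / 57.5900 = 5.5549
Qh = 5.5549 * 9.0760 = 50.4160 kW

COP = 5.5549, Qh = 50.4160 kW


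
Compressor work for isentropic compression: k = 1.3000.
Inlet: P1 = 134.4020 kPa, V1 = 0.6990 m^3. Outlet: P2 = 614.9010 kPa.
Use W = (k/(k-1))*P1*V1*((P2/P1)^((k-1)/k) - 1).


(k-1)/k = 0.2308
(P2/P1)^exp = 1.4204
W = 4.3333 * 134.4020 * 0.6990 * (1.4204 - 1) = 171.1320 kJ

171.1320 kJ


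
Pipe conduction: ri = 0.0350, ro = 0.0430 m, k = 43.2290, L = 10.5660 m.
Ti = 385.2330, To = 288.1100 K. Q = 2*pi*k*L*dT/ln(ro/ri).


dT = 97.1230 K
ln(ro/ri) = 0.2059
Q = 2*pi*43.2290*10.5660*97.1230 / 0.2059 = 1354043.2842 W

1354043.2842 W


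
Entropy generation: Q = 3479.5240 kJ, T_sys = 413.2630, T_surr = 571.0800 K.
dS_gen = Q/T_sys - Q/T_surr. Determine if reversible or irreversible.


dS_sys = 3479.5240/413.2630 = 8.4196 kJ/K
dS_surr = -3479.5240/571.0800 = -6.0929 kJ/K
dS_gen = 8.4196 - 6.0929 = 2.3268 kJ/K (irreversible)

dS_gen = 2.3268 kJ/K, irreversible


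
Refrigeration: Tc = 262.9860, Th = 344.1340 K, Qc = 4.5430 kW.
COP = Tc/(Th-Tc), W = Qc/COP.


COP = 262.9860 / 81.1480 = 3.2408
W = 4.5430 / 3.2408 = 1.4018 kW

COP = 3.2408, W = 1.4018 kW


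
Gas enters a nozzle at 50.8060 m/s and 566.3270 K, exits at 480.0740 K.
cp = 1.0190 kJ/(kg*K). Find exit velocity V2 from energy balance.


dT = 86.2530 K
2*cp*1000*dT = 175783.6140
V1^2 = 2581.2496
V2 = sqrt(178364.8636) = 422.3326 m/s

422.3326 m/s


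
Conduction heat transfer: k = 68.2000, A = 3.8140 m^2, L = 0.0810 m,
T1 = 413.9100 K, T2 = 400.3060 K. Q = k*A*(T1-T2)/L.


dT = 13.6040 K
Q = 68.2000 * 3.8140 * 13.6040 / 0.0810 = 43686.4412 W

43686.4412 W


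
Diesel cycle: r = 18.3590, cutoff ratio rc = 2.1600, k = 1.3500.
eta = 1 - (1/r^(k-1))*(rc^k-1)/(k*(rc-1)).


r^(k-1) = 2.7692
rc^k = 2.8282
eta = 0.5784 = 57.8412%

57.8412%


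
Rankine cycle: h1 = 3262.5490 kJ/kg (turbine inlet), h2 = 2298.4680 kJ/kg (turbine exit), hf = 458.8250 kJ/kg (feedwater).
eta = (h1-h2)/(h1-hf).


W = 964.0810 kJ/kg
Q_in = 2803.7240 kJ/kg
eta = 0.3439 = 34.3857%

eta = 34.3857%


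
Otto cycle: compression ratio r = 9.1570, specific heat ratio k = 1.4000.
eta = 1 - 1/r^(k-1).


r^(k-1) = 2.4249
eta = 1 - 1/2.4249 = 0.5876 = 58.7619%

58.7619%


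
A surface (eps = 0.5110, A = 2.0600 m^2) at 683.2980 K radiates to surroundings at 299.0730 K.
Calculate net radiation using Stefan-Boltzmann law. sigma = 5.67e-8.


T^4 = 2.1799e+11
Tsurr^4 = 8.0003e+09
Q = 0.5110 * 5.67e-8 * 2.0600 * 2.0999e+11 = 12533.5257 W

12533.5257 W


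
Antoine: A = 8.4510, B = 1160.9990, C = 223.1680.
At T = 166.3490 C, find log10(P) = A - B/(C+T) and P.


C+T = 389.5170
B/(C+T) = 2.9806
log10(P) = 8.4510 - 2.9806 = 5.4704
P = 10^5.4704 = 295384.7799 mmHg

295384.7799 mmHg


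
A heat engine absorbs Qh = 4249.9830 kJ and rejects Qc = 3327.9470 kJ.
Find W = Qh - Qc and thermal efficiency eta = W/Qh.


W = 4249.9830 - 3327.9470 = 922.0360 kJ
eta = 922.0360 / 4249.9830 = 0.2170 = 21.6951%

W = 922.0360 kJ, eta = 21.6951%


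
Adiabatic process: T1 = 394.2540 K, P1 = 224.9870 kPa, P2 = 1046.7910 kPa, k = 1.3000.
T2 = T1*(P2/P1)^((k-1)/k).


(k-1)/k = 0.2308
(P2/P1)^exp = 1.4259
T2 = 394.2540 * 1.4259 = 562.1618 K

562.1618 K


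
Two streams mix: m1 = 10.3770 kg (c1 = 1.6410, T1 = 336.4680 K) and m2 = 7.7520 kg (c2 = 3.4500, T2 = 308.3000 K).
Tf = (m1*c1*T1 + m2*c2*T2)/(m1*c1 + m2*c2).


num = 13974.8967
den = 43.7731
Tf = 319.2580 K

319.2580 K


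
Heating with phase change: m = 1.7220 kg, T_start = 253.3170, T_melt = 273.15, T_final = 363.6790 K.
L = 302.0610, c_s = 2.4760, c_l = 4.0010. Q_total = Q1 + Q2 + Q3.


Q1 (sensible, solid) = 1.7220 * 2.4760 * 19.8330 = 84.5614 kJ
Q2 (latent) = 1.7220 * 302.0610 = 520.1490 kJ
Q3 (sensible, liquid) = 1.7220 * 4.0010 * 90.5290 = 623.7196 kJ
Q_total = 1228.4301 kJ

1228.4301 kJ


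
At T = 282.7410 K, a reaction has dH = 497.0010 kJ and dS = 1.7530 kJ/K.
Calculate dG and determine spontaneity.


T*dS = 282.7410 * 1.7530 = 495.6450 kJ
dG = 497.0010 - 495.6450 = 1.3560 kJ (non-spontaneous)

dG = 1.3560 kJ, non-spontaneous


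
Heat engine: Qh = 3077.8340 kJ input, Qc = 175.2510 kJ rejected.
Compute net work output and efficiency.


W = 3077.8340 - 175.2510 = 2902.5830 kJ
eta = 2902.5830 / 3077.8340 = 0.9431 = 94.3060%

W = 2902.5830 kJ, eta = 94.3060%


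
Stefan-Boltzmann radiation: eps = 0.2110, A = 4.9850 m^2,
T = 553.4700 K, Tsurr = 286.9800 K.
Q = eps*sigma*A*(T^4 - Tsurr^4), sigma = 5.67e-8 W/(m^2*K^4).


T^4 = 9.3837e+10
Tsurr^4 = 6.7828e+09
Q = 0.2110 * 5.67e-8 * 4.9850 * 8.7055e+10 = 5191.8603 W

5191.8603 W


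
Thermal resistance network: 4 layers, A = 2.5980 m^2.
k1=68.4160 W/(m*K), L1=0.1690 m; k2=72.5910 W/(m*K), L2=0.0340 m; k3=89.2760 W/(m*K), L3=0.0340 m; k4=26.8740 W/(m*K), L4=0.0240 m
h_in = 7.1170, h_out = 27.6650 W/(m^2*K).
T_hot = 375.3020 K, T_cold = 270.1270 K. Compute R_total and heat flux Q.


R_conv_in = 1/(7.1170*2.5980) = 0.0541
R_1 = 0.1690/(68.4160*2.5980) = 0.0010
R_2 = 0.0340/(72.5910*2.5980) = 0.0002
R_3 = 0.0340/(89.2760*2.5980) = 0.0001
R_4 = 0.0240/(26.8740*2.5980) = 0.0003
R_conv_out = 1/(27.6650*2.5980) = 0.0139
R_total = 0.0696 K/W
Q = 105.1750 / 0.0696 = 1510.7419 W

R_total = 0.0696 K/W, Q = 1510.7419 W


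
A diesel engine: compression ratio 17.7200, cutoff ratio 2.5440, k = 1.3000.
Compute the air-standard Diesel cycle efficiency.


r^(k-1) = 2.3689
rc^k = 3.3665
eta = 0.5023 = 50.2300%

50.2300%


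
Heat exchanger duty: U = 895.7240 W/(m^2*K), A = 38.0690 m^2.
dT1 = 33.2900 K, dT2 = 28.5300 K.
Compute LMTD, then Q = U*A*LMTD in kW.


LMTD = 30.8488 K
Q = 895.7240 * 38.0690 * 30.8488 = 1051923.6314 W = 1051.9236 kW

1051.9236 kW


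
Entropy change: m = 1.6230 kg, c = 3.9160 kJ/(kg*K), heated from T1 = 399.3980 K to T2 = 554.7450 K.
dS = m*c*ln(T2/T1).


T2/T1 = 1.3890
ln(T2/T1) = 0.3286
dS = 1.6230 * 3.9160 * 0.3286 = 2.0882 kJ/K

2.0882 kJ/K


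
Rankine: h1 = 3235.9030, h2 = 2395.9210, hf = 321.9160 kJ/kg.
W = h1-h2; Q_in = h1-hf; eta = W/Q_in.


W = 839.9820 kJ/kg
Q_in = 2913.9870 kJ/kg
eta = 0.2883 = 28.8259%

eta = 28.8259%


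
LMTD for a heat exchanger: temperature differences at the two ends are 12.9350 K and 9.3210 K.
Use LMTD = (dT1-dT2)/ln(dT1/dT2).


dT1/dT2 = 1.3877
ln(dT1/dT2) = 0.3277
LMTD = 3.6140 / 0.3277 = 11.0295 K

11.0295 K


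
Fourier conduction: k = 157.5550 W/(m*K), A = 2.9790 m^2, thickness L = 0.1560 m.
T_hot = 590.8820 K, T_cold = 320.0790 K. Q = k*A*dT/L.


dT = 270.8030 K
Q = 157.5550 * 2.9790 * 270.8030 / 0.1560 = 814763.5019 W

814763.5019 W


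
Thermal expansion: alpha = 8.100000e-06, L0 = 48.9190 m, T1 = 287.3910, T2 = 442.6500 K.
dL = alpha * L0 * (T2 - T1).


dT = 155.2590 K
dL = 8.100000e-06 * 48.9190 * 155.2590 = 0.061520 m
L_final = 48.980520 m

dL = 0.061520 m


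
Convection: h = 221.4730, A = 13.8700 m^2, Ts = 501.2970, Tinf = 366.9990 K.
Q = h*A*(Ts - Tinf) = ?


dT = 134.2980 K
Q = 221.4730 * 13.8700 * 134.2980 = 412540.6938 W

412540.6938 W


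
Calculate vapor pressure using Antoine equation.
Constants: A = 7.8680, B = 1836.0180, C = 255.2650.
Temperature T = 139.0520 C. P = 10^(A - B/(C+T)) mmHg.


C+T = 394.3170
B/(C+T) = 4.6562
log10(P) = 7.8680 - 4.6562 = 3.2118
P = 10^3.2118 = 1628.5536 mmHg

1628.5536 mmHg


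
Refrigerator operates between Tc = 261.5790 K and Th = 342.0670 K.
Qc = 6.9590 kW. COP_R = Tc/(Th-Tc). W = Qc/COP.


COP = 261.5790 / 80.4880 = 3.2499
W = 6.9590 / 3.2499 = 2.1413 kW

COP = 3.2499, W = 2.1413 kW


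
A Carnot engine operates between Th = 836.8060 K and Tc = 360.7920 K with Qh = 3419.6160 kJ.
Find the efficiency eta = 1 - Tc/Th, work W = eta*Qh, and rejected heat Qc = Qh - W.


eta = 1 - 360.7920/836.8060 = 0.5688
W = 0.5688 * 3419.6160 = 1945.2359 kJ
Qc = 3419.6160 - 1945.2359 = 1474.3801 kJ

eta = 56.8846%, W = 1945.2359 kJ, Qc = 1474.3801 kJ


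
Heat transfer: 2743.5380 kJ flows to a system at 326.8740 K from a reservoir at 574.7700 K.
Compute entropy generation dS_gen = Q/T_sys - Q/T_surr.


dS_sys = 2743.5380/326.8740 = 8.3933 kJ/K
dS_surr = -2743.5380/574.7700 = -4.7733 kJ/K
dS_gen = 8.3933 - 4.7733 = 3.6200 kJ/K (irreversible)

dS_gen = 3.6200 kJ/K, irreversible


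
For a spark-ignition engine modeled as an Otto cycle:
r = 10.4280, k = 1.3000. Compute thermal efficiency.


r^(k-1) = 2.0205
eta = 1 - 1/2.0205 = 0.5051 = 50.5075%

50.5075%


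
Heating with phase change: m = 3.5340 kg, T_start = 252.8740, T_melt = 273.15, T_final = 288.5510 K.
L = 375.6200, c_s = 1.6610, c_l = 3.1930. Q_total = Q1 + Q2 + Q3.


Q1 (sensible, solid) = 3.5340 * 1.6610 * 20.2760 = 119.0196 kJ
Q2 (latent) = 3.5340 * 375.6200 = 1327.4411 kJ
Q3 (sensible, liquid) = 3.5340 * 3.1930 * 15.4010 = 173.7858 kJ
Q_total = 1620.2465 kJ

1620.2465 kJ


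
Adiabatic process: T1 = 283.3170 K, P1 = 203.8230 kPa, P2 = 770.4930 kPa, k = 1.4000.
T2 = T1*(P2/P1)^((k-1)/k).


(k-1)/k = 0.2857
(P2/P1)^exp = 1.4622
T2 = 283.3170 * 1.4622 = 414.2639 K

414.2639 K


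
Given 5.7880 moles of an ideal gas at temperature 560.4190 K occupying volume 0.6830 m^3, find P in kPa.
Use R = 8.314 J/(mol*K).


P = nRT/V = 5.7880 * 8.314 * 560.4190 / 0.6830
= 26968.1648 / 0.6830 = 39484.8679 Pa = 39.4849 kPa

39.4849 kPa


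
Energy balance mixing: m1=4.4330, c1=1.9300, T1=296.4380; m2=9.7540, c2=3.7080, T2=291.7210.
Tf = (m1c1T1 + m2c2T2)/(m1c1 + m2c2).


num = 13087.1478
den = 44.7235
Tf = 292.6234 K

292.6234 K


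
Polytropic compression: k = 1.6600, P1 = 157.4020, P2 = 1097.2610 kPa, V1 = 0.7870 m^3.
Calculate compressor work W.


(k-1)/k = 0.3976
(P2/P1)^exp = 2.1642
W = 2.5152 * 157.4020 * 0.7870 * (2.1642 - 1) = 362.7095 kJ

362.7095 kJ


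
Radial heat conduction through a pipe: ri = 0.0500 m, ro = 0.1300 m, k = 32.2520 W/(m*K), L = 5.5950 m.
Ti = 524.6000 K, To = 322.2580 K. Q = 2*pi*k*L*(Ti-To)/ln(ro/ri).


dT = 202.3420 K
ln(ro/ri) = 0.9555
Q = 2*pi*32.2520*5.5950*202.3420 / 0.9555 = 240097.0120 W

240097.0120 W


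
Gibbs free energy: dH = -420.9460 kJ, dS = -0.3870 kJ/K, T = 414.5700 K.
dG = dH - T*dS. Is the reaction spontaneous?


T*dS = 414.5700 * -0.3870 = -160.4386 kJ
dG = -420.9460 + 160.4386 = -260.5074 kJ (spontaneous)

dG = -260.5074 kJ, spontaneous


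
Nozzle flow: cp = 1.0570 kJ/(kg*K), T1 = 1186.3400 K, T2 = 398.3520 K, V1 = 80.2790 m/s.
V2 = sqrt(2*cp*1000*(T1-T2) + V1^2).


dT = 787.9880 K
2*cp*1000*dT = 1665806.6320
V1^2 = 6444.7178
V2 = sqrt(1672251.3498) = 1293.1556 m/s

1293.1556 m/s


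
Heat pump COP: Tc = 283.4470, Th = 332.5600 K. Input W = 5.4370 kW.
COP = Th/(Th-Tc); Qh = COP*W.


COP = 332.5600 / 49.1130 = 6.7713
Qh = 6.7713 * 5.4370 = 36.8157 kW

COP = 6.7713, Qh = 36.8157 kW


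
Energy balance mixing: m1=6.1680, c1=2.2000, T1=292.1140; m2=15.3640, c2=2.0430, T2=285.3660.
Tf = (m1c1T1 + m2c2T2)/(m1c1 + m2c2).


num = 12921.1242
den = 44.9583
Tf = 287.4027 K

287.4027 K


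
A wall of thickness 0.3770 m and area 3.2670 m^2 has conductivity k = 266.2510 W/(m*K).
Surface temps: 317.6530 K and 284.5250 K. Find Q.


dT = 33.1280 K
Q = 266.2510 * 3.2670 * 33.1280 / 0.3770 = 76435.3484 W

76435.3484 W


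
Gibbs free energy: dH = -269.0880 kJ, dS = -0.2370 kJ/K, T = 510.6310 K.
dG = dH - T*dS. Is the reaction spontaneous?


T*dS = 510.6310 * -0.2370 = -121.0195 kJ
dG = -269.0880 + 121.0195 = -148.0685 kJ (spontaneous)

dG = -148.0685 kJ, spontaneous


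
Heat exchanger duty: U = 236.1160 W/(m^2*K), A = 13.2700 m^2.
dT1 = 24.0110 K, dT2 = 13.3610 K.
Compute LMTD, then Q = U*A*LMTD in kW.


LMTD = 18.1687 K
Q = 236.1160 * 13.2700 * 18.1687 = 56927.3341 W = 56.9273 kW

56.9273 kW


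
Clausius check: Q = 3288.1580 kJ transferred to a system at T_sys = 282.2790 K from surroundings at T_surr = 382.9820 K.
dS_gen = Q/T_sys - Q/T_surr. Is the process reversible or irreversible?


dS_sys = 3288.1580/282.2790 = 11.6486 kJ/K
dS_surr = -3288.1580/382.9820 = -8.5857 kJ/K
dS_gen = 11.6486 - 8.5857 = 3.0629 kJ/K (irreversible)

dS_gen = 3.0629 kJ/K, irreversible


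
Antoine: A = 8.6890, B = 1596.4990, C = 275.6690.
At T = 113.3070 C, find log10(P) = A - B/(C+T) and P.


C+T = 388.9760
B/(C+T) = 4.1044
log10(P) = 8.6890 - 4.1044 = 4.5846
P = 10^4.5846 = 38426.9783 mmHg

38426.9783 mmHg


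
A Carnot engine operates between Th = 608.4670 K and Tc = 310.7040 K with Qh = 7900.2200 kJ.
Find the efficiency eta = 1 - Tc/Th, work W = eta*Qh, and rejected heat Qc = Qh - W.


eta = 1 - 310.7040/608.4670 = 0.4894
W = 0.4894 * 7900.2200 = 3866.0983 kJ
Qc = 7900.2200 - 3866.0983 = 4034.1217 kJ

eta = 48.9366%, W = 3866.0983 kJ, Qc = 4034.1217 kJ


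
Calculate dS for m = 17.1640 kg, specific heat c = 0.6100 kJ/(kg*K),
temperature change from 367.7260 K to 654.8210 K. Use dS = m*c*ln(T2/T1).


T2/T1 = 1.7807
ln(T2/T1) = 0.5770
dS = 17.1640 * 0.6100 * 0.5770 = 6.0415 kJ/K

6.0415 kJ/K


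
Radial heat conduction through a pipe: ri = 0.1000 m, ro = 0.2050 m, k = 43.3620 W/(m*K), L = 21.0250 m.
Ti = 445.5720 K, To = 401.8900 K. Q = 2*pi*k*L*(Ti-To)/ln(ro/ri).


dT = 43.6820 K
ln(ro/ri) = 0.7178
Q = 2*pi*43.3620*21.0250*43.6820 / 0.7178 = 348578.1518 W

348578.1518 W


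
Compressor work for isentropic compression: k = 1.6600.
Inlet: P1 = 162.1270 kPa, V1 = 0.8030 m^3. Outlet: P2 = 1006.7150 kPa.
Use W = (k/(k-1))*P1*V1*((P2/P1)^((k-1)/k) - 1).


(k-1)/k = 0.3976
(P2/P1)^exp = 2.0669
W = 2.5152 * 162.1270 * 0.8030 * (2.0669 - 1) = 349.3329 kJ

349.3329 kJ


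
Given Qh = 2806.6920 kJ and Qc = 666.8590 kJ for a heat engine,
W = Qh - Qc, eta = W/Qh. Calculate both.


W = 2806.6920 - 666.8590 = 2139.8330 kJ
eta = 2139.8330 / 2806.6920 = 0.7624 = 76.2404%

W = 2139.8330 kJ, eta = 76.2404%


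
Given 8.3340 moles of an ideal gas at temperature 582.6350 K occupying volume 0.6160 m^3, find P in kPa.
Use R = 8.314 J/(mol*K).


P = nRT/V = 8.3340 * 8.314 * 582.6350 / 0.6160
= 40370.1243 / 0.6160 = 65535.9160 Pa = 65.5359 kPa

65.5359 kPa


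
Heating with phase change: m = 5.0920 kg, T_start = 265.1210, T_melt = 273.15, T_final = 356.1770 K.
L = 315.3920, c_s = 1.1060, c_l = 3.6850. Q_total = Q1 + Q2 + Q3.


Q1 (sensible, solid) = 5.0920 * 1.1060 * 8.0290 = 45.2173 kJ
Q2 (latent) = 5.0920 * 315.3920 = 1605.9761 kJ
Q3 (sensible, liquid) = 5.0920 * 3.6850 * 83.0270 = 1557.9203 kJ
Q_total = 3209.1137 kJ

3209.1137 kJ


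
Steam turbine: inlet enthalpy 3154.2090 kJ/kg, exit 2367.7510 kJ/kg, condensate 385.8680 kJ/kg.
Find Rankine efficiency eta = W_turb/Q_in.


W = 786.4580 kJ/kg
Q_in = 2768.3410 kJ/kg
eta = 0.2841 = 28.4090%

eta = 28.4090%


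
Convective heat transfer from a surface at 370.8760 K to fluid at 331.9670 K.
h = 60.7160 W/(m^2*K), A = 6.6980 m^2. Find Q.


dT = 38.9090 K
Q = 60.7160 * 6.6980 * 38.9090 = 15823.3475 W

15823.3475 W


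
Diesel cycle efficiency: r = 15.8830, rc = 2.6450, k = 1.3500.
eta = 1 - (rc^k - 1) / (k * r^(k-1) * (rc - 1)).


r^(k-1) = 2.6322
rc^k = 3.7177
eta = 0.5351 = 53.5082%

53.5082%


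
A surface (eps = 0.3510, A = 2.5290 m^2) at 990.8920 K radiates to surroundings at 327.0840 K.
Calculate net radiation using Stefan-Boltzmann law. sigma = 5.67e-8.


T^4 = 9.6406e+11
Tsurr^4 = 1.1446e+10
Q = 0.3510 * 5.67e-8 * 2.5290 * 9.5262e+11 = 47946.5544 W

47946.5544 W


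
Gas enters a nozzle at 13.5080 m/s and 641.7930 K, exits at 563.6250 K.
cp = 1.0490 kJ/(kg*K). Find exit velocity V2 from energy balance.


dT = 78.1680 K
2*cp*1000*dT = 163996.4640
V1^2 = 182.4661
V2 = sqrt(164178.9301) = 405.1900 m/s

405.1900 m/s


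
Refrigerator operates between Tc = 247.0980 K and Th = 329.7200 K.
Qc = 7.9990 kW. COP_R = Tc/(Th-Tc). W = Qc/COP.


COP = 247.0980 / 82.6220 = 2.9907
W = 7.9990 / 2.9907 = 2.6746 kW

COP = 2.9907, W = 2.6746 kW


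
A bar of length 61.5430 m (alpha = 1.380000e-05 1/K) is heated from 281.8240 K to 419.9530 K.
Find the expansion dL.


dT = 138.1290 K
dL = 1.380000e-05 * 61.5430 * 138.1290 = 0.117312 m
L_final = 61.660312 m

dL = 0.117312 m


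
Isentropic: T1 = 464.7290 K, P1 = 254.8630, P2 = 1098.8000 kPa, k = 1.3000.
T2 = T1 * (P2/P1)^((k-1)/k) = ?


(k-1)/k = 0.2308
(P2/P1)^exp = 1.4010
T2 = 464.7290 * 1.4010 = 651.1015 K

651.1015 K


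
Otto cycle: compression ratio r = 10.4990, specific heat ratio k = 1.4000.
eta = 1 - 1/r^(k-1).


r^(k-1) = 2.5613
eta = 1 - 1/2.5613 = 0.6096 = 60.9572%

60.9572%


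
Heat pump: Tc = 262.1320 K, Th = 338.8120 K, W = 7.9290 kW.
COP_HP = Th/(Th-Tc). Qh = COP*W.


COP = 338.8120 / 76.6800 = 4.4185
Qh = 4.4185 * 7.9290 = 35.0344 kW

COP = 4.4185, Qh = 35.0344 kW


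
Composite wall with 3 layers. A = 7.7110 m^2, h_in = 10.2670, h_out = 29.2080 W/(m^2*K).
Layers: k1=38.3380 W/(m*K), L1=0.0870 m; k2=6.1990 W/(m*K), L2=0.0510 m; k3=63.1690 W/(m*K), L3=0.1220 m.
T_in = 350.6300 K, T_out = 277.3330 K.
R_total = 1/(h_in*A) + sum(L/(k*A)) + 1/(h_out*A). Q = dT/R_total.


R_conv_in = 1/(10.2670*7.7110) = 0.0126
R_1 = 0.0870/(38.3380*7.7110) = 0.0003
R_2 = 0.0510/(6.1990*7.7110) = 0.0011
R_3 = 0.1220/(63.1690*7.7110) = 0.0003
R_conv_out = 1/(29.2080*7.7110) = 0.0044
R_total = 0.0187 K/W
Q = 73.2970 / 0.0187 = 3923.1986 W

R_total = 0.0187 K/W, Q = 3923.1986 W


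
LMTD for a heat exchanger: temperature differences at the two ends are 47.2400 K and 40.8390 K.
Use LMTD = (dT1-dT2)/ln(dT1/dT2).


dT1/dT2 = 1.1567
ln(dT1/dT2) = 0.1456
LMTD = 6.4010 / 0.1456 = 43.9619 K

43.9619 K


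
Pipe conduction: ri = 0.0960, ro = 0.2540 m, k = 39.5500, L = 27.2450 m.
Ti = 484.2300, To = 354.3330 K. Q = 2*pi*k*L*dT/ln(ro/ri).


dT = 129.8970 K
ln(ro/ri) = 0.9730
Q = 2*pi*39.5500*27.2450*129.8970 / 0.9730 = 903869.3595 W

903869.3595 W


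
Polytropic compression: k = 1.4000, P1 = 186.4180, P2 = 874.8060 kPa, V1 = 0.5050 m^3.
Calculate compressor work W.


(k-1)/k = 0.2857
(P2/P1)^exp = 1.5554
W = 3.5000 * 186.4180 * 0.5050 * (1.5554 - 1) = 182.9930 kJ

182.9930 kJ


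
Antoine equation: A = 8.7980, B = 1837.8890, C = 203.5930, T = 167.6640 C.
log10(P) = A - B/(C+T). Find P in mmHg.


C+T = 371.2570
B/(C+T) = 4.9504
log10(P) = 8.7980 - 4.9504 = 3.8476
P = 10^3.8476 = 7039.6421 mmHg

7039.6421 mmHg


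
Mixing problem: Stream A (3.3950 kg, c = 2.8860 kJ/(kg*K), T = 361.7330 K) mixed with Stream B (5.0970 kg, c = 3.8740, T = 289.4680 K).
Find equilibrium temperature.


num = 9260.0199
den = 29.5437
Tf = 313.4342 K

313.4342 K


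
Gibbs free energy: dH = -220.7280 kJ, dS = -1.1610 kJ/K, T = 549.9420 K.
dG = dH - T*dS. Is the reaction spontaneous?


T*dS = 549.9420 * -1.1610 = -638.4827 kJ
dG = -220.7280 + 638.4827 = 417.7547 kJ (non-spontaneous)

dG = 417.7547 kJ, non-spontaneous


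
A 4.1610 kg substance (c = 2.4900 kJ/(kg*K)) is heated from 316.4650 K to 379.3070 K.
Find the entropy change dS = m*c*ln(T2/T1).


T2/T1 = 1.1986
ln(T2/T1) = 0.1811
dS = 4.1610 * 2.4900 * 0.1811 = 1.8767 kJ/K

1.8767 kJ/K


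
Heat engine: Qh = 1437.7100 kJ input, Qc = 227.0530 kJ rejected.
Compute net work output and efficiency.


W = 1437.7100 - 227.0530 = 1210.6570 kJ
eta = 1210.6570 / 1437.7100 = 0.8421 = 84.2073%

W = 1210.6570 kJ, eta = 84.2073%


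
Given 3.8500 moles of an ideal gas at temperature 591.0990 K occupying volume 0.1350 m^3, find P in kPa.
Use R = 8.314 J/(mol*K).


P = nRT/V = 3.8500 * 8.314 * 591.0990 / 0.1350
= 18920.4288 / 0.1350 = 140151.3243 Pa = 140.1513 kPa

140.1513 kPa


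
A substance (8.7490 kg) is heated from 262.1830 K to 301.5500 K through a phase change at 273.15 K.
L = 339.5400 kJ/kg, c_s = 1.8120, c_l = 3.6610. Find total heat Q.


Q1 (sensible, solid) = 8.7490 * 1.8120 * 10.9670 = 173.8619 kJ
Q2 (latent) = 8.7490 * 339.5400 = 2970.6355 kJ
Q3 (sensible, liquid) = 8.7490 * 3.6610 * 28.4000 = 909.6545 kJ
Q_total = 4054.1519 kJ

4054.1519 kJ


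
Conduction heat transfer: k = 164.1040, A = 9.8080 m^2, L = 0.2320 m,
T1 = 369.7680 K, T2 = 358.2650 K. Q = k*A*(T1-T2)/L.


dT = 11.5030 K
Q = 164.1040 * 9.8080 * 11.5030 / 0.2320 = 79803.6507 W

79803.6507 W


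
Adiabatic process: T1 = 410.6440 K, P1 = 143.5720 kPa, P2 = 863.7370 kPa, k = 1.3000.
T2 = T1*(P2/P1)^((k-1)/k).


(k-1)/k = 0.2308
(P2/P1)^exp = 1.5130
T2 = 410.6440 * 1.5130 = 621.3076 K

621.3076 K


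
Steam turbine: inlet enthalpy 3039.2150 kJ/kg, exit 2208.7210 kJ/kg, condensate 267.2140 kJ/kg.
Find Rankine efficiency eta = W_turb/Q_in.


W = 830.4940 kJ/kg
Q_in = 2772.0010 kJ/kg
eta = 0.2996 = 29.9601%

eta = 29.9601%


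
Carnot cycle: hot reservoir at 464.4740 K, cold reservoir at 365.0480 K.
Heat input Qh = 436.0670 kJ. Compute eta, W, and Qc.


eta = 1 - 365.0480/464.4740 = 0.2141
W = 0.2141 * 436.0670 = 93.3452 kJ
Qc = 436.0670 - 93.3452 = 342.7218 kJ

eta = 21.4061%, W = 93.3452 kJ, Qc = 342.7218 kJ


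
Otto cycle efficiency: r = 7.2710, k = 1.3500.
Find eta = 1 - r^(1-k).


r^(k-1) = 2.0024
eta = 1 - 1/2.0024 = 0.5006 = 50.0607%

50.0607%


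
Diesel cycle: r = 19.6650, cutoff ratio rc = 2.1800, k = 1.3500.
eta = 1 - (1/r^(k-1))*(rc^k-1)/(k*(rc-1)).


r^(k-1) = 2.8366
rc^k = 2.8636
eta = 0.5876 = 58.7570%

58.7570%


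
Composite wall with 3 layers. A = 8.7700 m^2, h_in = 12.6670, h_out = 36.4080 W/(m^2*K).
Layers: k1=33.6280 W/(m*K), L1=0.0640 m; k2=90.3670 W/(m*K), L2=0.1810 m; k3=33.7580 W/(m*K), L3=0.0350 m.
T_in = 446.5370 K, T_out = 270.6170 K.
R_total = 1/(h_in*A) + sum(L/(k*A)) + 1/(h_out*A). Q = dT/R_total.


R_conv_in = 1/(12.6670*8.7700) = 0.0090
R_1 = 0.0640/(33.6280*8.7700) = 0.0002
R_2 = 0.1810/(90.3670*8.7700) = 0.0002
R_3 = 0.0350/(33.7580*8.7700) = 0.0001
R_conv_out = 1/(36.4080*8.7700) = 0.0031
R_total = 0.0127 K/W
Q = 175.9200 / 0.0127 = 13854.9922 W

R_total = 0.0127 K/W, Q = 13854.9922 W


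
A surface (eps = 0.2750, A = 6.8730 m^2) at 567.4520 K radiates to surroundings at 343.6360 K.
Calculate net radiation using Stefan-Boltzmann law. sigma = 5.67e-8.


T^4 = 1.0369e+11
Tsurr^4 = 1.3944e+10
Q = 0.2750 * 5.67e-8 * 6.8730 * 8.9741e+10 = 9617.2866 W

9617.2866 W


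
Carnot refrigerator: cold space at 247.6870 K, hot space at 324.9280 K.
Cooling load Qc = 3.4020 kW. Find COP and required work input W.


COP = 247.6870 / 77.2410 = 3.2067
W = 3.4020 / 3.2067 = 1.0609 kW

COP = 3.2067, W = 1.0609 kW
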